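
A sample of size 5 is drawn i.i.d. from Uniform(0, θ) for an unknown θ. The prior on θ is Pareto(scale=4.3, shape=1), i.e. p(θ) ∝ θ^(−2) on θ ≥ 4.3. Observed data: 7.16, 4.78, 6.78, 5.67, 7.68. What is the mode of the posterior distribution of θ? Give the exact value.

θ̂_MAP = 7.68

The Uniform(0, θ) likelihood is θ^(−n) for θ ≥ max(xᵢ), zero otherwise. Here max(xᵢ) = 7.68.
Posterior ∝ θ^(−2) · θ^(−5) = θ^(−7) on θ ≥ max(4.3, 7.68) = 7.68.
This density is strictly decreasing in θ, so the posterior mode lies at the lower boundary of the support.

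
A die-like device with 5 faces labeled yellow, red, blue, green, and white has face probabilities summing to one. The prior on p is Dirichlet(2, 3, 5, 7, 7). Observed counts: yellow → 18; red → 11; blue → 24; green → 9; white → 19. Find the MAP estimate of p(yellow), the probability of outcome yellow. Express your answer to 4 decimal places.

MAP estimate of p(yellow) = 0.1900

The posterior is Dirichlet(αᵢ + nᵢ) = Dirichlet(20, 14, 29, 16, 26).
For a Dirichlet(a₁,…,a_K) with all aᵢ > 1, the mode has j-th component (aⱼ − 1)/(Σaᵢ − K).
Here Σaᵢ = 105 and K = 5, so p(yellow) = (20 − 1)/(105 − 5) = 19/100 ≈ 0.1900.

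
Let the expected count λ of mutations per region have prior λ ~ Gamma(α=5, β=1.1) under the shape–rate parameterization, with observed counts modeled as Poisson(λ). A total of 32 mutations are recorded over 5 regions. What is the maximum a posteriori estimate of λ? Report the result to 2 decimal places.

Σxᵢ = 32, n = 5.
Posterior ∝ λ^4e^(−1.1λ) · λ^32e^(−5λ) = λ^36e^(−6.1λ), i.e. Gamma(shape=37, rate=6.1).
The mode of a Gamma(a, b) with a ≥ 1 (shape–rate) is (a−1)/b = 36/6.1 ≈ 5.90.

λ̂_MAP = 5.90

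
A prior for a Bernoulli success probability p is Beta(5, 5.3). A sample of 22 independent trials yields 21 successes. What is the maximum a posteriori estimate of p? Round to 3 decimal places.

Prior: Beta(5, 5.3).
Data: 21 successes in 22 trials. The binomial likelihood contributes p^21(1−p)^1, so the posterior is Beta(5+21, 5.3+1) = Beta(26, 6.3).
For Beta(a, b) with a, b > 1 the mode is (a−1)/(a+b−2) = 25/30.3 ≈ 0.825.

p̂_MAP = 0.825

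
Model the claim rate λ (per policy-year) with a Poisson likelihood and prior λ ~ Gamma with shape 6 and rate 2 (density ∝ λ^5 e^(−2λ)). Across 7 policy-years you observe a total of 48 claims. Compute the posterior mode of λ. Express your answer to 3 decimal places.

λ̂_MAP = 5.889

Σxᵢ = 48, n = 7.
Posterior ∝ λ^5e^(−2λ) · λ^48e^(−7λ) = λ^53e^(−9λ), i.e. Gamma(shape=54, rate=9).
The mode of a Gamma(a, b) with a ≥ 1 (shape–rate) is (a−1)/b = 53/9 ≈ 5.889.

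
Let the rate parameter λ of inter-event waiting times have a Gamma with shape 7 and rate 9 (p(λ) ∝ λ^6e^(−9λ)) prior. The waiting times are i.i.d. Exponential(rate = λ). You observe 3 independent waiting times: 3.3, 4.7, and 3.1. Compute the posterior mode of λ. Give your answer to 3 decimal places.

The Exponential(rate=λ) likelihood is ∝ λ^n e^(−λΣtᵢ). Here n = 3 and Σtᵢ = 3.3 + 4.7 + 3.1 = 11.1.
Posterior ∝ λ^6e^(−9λ) · λ^3e^(−11.1λ) = λ^9e^(−20.1λ), i.e. Gamma(10, 20.1).
Mode = (a−1)/b = 9/20.1 ≈ 0.448.

λ̂_MAP = 0.448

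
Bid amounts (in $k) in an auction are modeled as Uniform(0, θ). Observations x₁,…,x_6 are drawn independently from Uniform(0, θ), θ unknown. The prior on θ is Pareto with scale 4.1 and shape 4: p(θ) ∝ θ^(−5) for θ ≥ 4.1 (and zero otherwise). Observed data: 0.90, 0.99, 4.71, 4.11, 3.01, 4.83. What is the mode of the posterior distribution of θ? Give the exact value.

The Uniform(0, θ) likelihood is θ^(−n) for θ ≥ max(xᵢ), zero otherwise. Here max(xᵢ) = 4.83.
Posterior ∝ θ^(−5) · θ^(−6) = θ^(−11) on θ ≥ max(4.1, 4.83) = 4.83.
This density is strictly decreasing in θ, so the posterior mode lies at the lower boundary of the support.

θ̂_MAP = 4.83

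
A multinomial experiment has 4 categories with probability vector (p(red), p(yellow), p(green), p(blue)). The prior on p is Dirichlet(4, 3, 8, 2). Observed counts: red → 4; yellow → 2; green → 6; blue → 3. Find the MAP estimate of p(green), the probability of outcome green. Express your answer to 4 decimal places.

The posterior is Dirichlet(αᵢ + nᵢ) = Dirichlet(8, 5, 14, 5).
For a Dirichlet(a₁,…,a_K) with all aᵢ > 1, the mode has j-th component (aⱼ − 1)/(Σaᵢ − K).
Here Σaᵢ = 32 and K = 4, so p(green) = (14 − 1)/(32 − 4) = 13/28 ≈ 0.4643.

MAP estimate of p(green) = 0.4643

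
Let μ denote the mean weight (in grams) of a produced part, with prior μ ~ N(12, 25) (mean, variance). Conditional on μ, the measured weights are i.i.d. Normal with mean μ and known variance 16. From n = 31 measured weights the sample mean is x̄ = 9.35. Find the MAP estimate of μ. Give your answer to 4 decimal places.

μ̂_MAP = 9.4036

n = 31, x̄ = 9.35.
For a Normal prior and Normal likelihood with known variance, the posterior is Normal; its mode equals its mean, the precision-weighted average.
Prior precision 1/σ₀² = 1/25 = 0.04; data precision n/σ² = 31/16 = 1.9375.
μ̂ = (0.04·12 + 1.9375·9.35) / (0.04 + 1.9375) = 18.595625/1.9775 = 29753/3164 ≈ 9.4036.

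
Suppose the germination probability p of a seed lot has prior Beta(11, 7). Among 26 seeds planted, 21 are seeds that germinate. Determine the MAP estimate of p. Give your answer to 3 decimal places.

p̂_MAP = 0.738

Prior: Beta(11, 7).
Data: 21 successes in 26 trials. The binomial likelihood contributes p^21(1−p)^5, so the posterior is Beta(11+21, 7+5) = Beta(32, 12).
For Beta(a, b) with a, b > 1 the mode is (a−1)/(a+b−2) = 31/42 ≈ 0.738.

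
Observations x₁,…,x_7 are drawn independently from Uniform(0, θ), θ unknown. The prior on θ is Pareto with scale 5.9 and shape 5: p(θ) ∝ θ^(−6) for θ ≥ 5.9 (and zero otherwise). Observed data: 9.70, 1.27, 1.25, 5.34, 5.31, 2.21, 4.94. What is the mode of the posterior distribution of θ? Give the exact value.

The Uniform(0, θ) likelihood is θ^(−n) for θ ≥ max(xᵢ), zero otherwise. Here max(xᵢ) = 9.70.
Posterior ∝ θ^(−6) · θ^(−7) = θ^(−13) on θ ≥ max(5.9, 9.70) = 9.70.
This density is strictly decreasing in θ, so the posterior mode lies at the lower boundary of the support.

θ̂_MAP = 9.70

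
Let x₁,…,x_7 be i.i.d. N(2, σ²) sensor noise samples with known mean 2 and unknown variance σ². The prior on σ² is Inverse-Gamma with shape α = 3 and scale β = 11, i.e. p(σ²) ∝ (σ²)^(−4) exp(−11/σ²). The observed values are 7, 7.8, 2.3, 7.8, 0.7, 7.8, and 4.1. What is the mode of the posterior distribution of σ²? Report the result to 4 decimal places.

Sum of squared deviations about the known mean: SS = (7−2)² + (7.8−2)² + (2.3−2)² + (7.8−2)² + (0.7−2)² + (7.8−2)² + (4.1−2)² = 132.11.
The Normal likelihood contributes (σ²)^(−n/2) exp(−SS/(2σ²)), so the posterior is Inverse-Gamma(α + n/2, β + SS/2) = Inverse-Gamma(6.5, 77.055).
The mode of Inverse-Gamma(a, b) is b/(a+1) = 77.055/7.5 ≈ 10.2740.

σ̂²_MAP = 10.2740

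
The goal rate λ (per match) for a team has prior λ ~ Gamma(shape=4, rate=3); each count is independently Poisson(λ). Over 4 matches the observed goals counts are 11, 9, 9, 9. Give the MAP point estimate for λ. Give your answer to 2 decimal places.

Σxᵢ = 11+9+9+9 = 38, with n = 4.
Posterior ∝ λ^3e^(−3λ) · λ^38e^(−4λ) = λ^41e^(−7λ), i.e. Gamma(shape=42, rate=7).
The mode of a Gamma(a, b) with a ≥ 1 (shape–rate) is (a−1)/b = 41/7 ≈ 5.86.

λ̂_MAP = 5.86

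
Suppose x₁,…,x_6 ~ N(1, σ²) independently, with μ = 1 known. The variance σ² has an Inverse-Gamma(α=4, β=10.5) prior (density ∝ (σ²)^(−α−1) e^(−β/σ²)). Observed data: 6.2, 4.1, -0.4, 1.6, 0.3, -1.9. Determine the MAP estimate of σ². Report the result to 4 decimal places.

σ̂²_MAP = 4.3044

Sum of squared deviations about the known mean: SS = (6.2−1)² + (4.1−1)² + (-0.4−1)² + (1.6−1)² + (0.3−1)² + (-1.9−1)² = 47.87.
The Normal likelihood contributes (σ²)^(−n/2) exp(−SS/(2σ²)), so the posterior is Inverse-Gamma(α + n/2, β + SS/2) = Inverse-Gamma(7, 34.435).
The mode of Inverse-Gamma(a, b) is b/(a+1) = 34.435/8 ≈ 4.3044.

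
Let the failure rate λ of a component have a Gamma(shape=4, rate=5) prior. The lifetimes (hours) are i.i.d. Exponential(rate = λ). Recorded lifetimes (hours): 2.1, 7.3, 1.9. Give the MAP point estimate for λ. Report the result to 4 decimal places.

λ̂_MAP = 0.3681

The Exponential(rate=λ) likelihood is ∝ λ^n e^(−λΣtᵢ). Here n = 3 and Σtᵢ = 2.1 + 7.3 + 1.9 = 11.3.
Posterior ∝ λ^3e^(−5λ) · λ^3e^(−11.3λ) = λ^6e^(−16.3λ), i.e. Gamma(7, 16.3).
Mode = (a−1)/b = 6/16.3 ≈ 0.3681.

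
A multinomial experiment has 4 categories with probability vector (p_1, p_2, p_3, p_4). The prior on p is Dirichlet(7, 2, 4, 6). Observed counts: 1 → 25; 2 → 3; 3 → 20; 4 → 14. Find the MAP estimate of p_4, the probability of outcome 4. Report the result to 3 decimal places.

The posterior is Dirichlet(αᵢ + nᵢ) = Dirichlet(32, 5, 24, 20).
For a Dirichlet(a₁,…,a_K) with all aᵢ > 1, the mode has j-th component (aⱼ − 1)/(Σaᵢ − K).
Here Σaᵢ = 81 and K = 4, so p_4 = (20 − 1)/(81 − 4) = 19/77 ≈ 0.247.

MAP estimate: 0.247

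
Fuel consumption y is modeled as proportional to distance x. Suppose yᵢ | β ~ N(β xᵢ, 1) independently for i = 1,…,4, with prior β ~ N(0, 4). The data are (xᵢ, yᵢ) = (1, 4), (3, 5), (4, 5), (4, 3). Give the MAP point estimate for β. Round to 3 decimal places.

log p(β | y) = −Σ(yᵢ − βxᵢ)²/(2·1) − β²/(2·4) + const.
Setting the derivative to zero: Σxᵢ(yᵢ − βxᵢ)/1 − β/4 = 0, so β = Σxᵢyᵢ / (Σxᵢ² + σ²/τ²).
Σxᵢyᵢ = 1·4 + 3·5 + 4·5 + 4·3 = 51; Σxᵢ² = 42; σ²/τ² = 0.25.
β̂_MAP = 51 / (42 + 0.25) = 51/42.25 ≈ 1.207.

β̂_MAP = 1.207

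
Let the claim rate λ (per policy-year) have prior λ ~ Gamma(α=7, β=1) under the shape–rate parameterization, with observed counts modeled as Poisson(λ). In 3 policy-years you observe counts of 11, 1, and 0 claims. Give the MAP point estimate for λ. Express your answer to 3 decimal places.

λ̂_MAP = 4.500

Σxᵢ = 11+1+0 = 12, with n = 3.
Posterior ∝ λ^6e^(−1λ) · λ^12e^(−3λ) = λ^18e^(−4λ), i.e. Gamma(shape=19, rate=4).
The mode of a Gamma(a, b) with a ≥ 1 (shape–rate) is (a−1)/b = 18/4 ≈ 4.500.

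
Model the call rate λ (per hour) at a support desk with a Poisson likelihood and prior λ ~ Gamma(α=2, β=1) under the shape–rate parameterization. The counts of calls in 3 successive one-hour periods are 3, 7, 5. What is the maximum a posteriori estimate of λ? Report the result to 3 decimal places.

Σxᵢ = 3+7+5 = 15, with n = 3.
Posterior ∝ λe^(−1λ) · λ^15e^(−3λ) = λ^16e^(−4λ), i.e. Gamma(shape=17, rate=4).
The mode of a Gamma(a, b) with a ≥ 1 (shape–rate) is (a−1)/b = 16/4 ≈ 4.000.

λ̂_MAP = 4.000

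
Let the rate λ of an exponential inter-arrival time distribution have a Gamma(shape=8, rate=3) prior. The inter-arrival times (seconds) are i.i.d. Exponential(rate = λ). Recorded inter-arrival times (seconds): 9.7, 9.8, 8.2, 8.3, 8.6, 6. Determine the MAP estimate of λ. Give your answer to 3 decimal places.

The Exponential(rate=λ) likelihood is ∝ λ^n e^(−λΣtᵢ). Here n = 6 and Σtᵢ = 9.7 + 9.8 + 8.2 + 8.3 + 8.6 + 6 = 50.6.
Posterior ∝ λ^7e^(−3λ) · λ^6e^(−50.6λ) = λ^13e^(−53.6λ), i.e. Gamma(14, 53.6).
Mode = (a−1)/b = 13/53.6 ≈ 0.243.

λ̂_MAP = 0.243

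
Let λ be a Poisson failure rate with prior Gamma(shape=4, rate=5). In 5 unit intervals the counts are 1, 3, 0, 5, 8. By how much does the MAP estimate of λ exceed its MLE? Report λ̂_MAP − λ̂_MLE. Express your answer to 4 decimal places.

Σxᵢ = 17. Posterior is Gamma(21, 10); MAP = (21−1)/10 = 20/10 ≈ 2.00000.
MLE = x̄ = 17/5 ≈ 3.40000.
Difference = 20/10 − 17/5 = -7/5 ≈ -1.4000.

MAP − MLE = -1.4000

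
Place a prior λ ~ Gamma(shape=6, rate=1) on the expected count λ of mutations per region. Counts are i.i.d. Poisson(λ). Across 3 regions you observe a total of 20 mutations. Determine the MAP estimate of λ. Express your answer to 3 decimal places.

Σxᵢ = 20, n = 3.
Posterior ∝ λ^5e^(−1λ) · λ^20e^(−3λ) = λ^25e^(−4λ), i.e. Gamma(shape=26, rate=4).
The mode of a Gamma(a, b) with a ≥ 1 (shape–rate) is (a−1)/b = 25/4 ≈ 6.250.

λ̂_MAP = 6.250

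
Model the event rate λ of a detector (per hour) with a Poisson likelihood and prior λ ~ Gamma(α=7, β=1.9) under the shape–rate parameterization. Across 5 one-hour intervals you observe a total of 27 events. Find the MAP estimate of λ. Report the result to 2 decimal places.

λ̂_MAP = 4.78

Σxᵢ = 27, n = 5.
Posterior ∝ λ^6e^(−1.9λ) · λ^27e^(−5λ) = λ^33e^(−6.9λ), i.e. Gamma(shape=34, rate=6.9).
The mode of a Gamma(a, b) with a ≥ 1 (shape–rate) is (a−1)/b = 33/6.9 ≈ 4.78.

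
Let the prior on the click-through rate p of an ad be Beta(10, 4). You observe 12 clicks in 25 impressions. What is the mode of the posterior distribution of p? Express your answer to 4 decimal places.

Prior: Beta(10, 4).
Data: 12 successes in 25 trials. The binomial likelihood contributes p^12(1−p)^13, so the posterior is Beta(10+12, 4+13) = Beta(22, 17).
For Beta(a, b) with a, b > 1 the mode is (a−1)/(a+b−2) = 21/37 ≈ 0.5676.

p̂_MAP = 0.5676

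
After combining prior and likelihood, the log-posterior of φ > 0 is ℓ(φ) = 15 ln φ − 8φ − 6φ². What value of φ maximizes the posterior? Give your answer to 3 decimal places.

ℓ'(φ) = 15/φ − 8 − 12φ. Setting this to zero and multiplying by φ: 12φ² + 8φ − 15 = 0.
φ = (−8 + √(8² + 4·12·15)) / (2·12) = (−8 + √784) / 24 = (−8 + 28)/24 = 5/6.
ℓ''(φ) = −15/φ² − 12 < 0, confirming a maximum.

φ̂_MAP = 0.833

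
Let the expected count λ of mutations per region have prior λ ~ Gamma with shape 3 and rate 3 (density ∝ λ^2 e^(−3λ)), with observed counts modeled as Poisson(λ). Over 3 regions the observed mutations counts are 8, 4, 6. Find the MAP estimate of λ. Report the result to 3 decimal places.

Σxᵢ = 8+4+6 = 18, with n = 3.
Posterior ∝ λ^2e^(−3λ) · λ^18e^(−3λ) = λ^20e^(−6λ), i.e. Gamma(shape=21, rate=6).
The mode of a Gamma(a, b) with a ≥ 1 (shape–rate) is (a−1)/b = 20/6 ≈ 3.333.

λ̂_MAP = 3.333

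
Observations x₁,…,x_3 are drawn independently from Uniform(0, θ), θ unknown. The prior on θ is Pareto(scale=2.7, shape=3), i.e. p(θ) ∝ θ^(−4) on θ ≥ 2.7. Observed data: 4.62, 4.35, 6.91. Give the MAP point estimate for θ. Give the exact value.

The Uniform(0, θ) likelihood is θ^(−n) for θ ≥ max(xᵢ), zero otherwise. Here max(xᵢ) = 6.91.
Posterior ∝ θ^(−4) · θ^(−3) = θ^(−7) on θ ≥ max(2.7, 6.91) = 6.91.
This density is strictly decreasing in θ, so the posterior mode lies at the lower boundary of the support.

θ̂_MAP = 6.91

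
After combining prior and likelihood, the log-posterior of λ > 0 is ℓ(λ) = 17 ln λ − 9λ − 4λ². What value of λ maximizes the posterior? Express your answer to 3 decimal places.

λ̂_MAP = 1.000

ℓ'(λ) = 17/λ − 9 − 8λ. Setting this to zero and multiplying by λ: 8λ² + 9λ − 17 = 0.
λ = (−9 + √(9² + 4·8·17)) / (2·8) = (−9 + √625) / 16 = (−9 + 25)/16 = 1.
ℓ''(λ) = −17/λ² − 8 < 0, confirming a maximum.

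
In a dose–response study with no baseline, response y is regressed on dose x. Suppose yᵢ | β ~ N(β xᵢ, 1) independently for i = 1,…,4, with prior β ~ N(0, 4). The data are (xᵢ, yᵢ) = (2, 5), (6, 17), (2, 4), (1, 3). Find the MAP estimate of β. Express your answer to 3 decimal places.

log p(β | y) = −Σ(yᵢ − βxᵢ)²/(2·1) − β²/(2·4) + const.
Setting the derivative to zero: Σxᵢ(yᵢ − βxᵢ)/1 − β/4 = 0, so β = Σxᵢyᵢ / (Σxᵢ² + σ²/τ²).
Σxᵢyᵢ = 2·5 + 6·17 + 2·4 + 1·3 = 123; Σxᵢ² = 45; σ²/τ² = 0.25.
β̂_MAP = 123 / (45 + 0.25) = 123/45.25 ≈ 2.718.

β̂_MAP = 2.718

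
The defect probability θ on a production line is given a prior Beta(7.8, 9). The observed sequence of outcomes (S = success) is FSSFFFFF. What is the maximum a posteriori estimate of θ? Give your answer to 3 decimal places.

θ̂_MAP = 0.386

Prior: Beta(7.8, 9).
Data: 2 successes in 8 trials (from the sequence). The binomial likelihood contributes θ^2(1−θ)^6, so the posterior is Beta(7.8+2, 9+6) = Beta(9.8, 15).
For Beta(a, b) with a, b > 1 the mode is (a−1)/(a+b−2) = 8.8/22.8 ≈ 0.386.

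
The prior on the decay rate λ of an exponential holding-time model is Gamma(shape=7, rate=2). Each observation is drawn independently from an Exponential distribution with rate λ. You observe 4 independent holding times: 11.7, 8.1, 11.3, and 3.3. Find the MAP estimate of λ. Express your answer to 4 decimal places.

λ̂_MAP = 0.2747

The Exponential(rate=λ) likelihood is ∝ λ^n e^(−λΣtᵢ). Here n = 4 and Σtᵢ = 11.7 + 8.1 + 11.3 + 3.3 = 34.4.
Posterior ∝ λ^6e^(−2λ) · λ^4e^(−34.4λ) = λ^10e^(−36.4λ), i.e. Gamma(11, 36.4).
Mode = (a−1)/b = 10/36.4 ≈ 0.2747.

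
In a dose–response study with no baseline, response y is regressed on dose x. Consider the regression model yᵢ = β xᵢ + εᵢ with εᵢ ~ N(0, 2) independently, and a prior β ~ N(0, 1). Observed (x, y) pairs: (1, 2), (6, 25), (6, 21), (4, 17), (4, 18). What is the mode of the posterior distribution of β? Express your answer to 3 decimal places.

β̂_MAP = 3.907

log p(β | y) = −Σ(yᵢ − βxᵢ)²/(2·2) − β²/(2·1) + const.
Setting the derivative to zero: Σxᵢ(yᵢ − βxᵢ)/2 − β/1 = 0, so β = Σxᵢyᵢ / (Σxᵢ² + σ²/τ²).
Σxᵢyᵢ = 1·2 + 6·25 + 6·21 + 4·17 + 4·18 = 418; Σxᵢ² = 105; σ²/τ² = 2.
β̂_MAP = 418 / (105 + 2) = 418/107 ≈ 3.907.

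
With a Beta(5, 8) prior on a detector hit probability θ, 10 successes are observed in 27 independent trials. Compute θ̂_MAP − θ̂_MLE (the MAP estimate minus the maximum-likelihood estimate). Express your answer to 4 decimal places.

MAP − MLE = -0.0019

Posterior is Beta(15, 25); MAP = (15−1)/(40−2) = 14/38 ≈ 0.36842.
MLE ignores the prior: θ̂_MLE = k/n = 10/27 ≈ 0.37037.
Difference = 14/38 − 10/27 = -1/513 ≈ -0.0019.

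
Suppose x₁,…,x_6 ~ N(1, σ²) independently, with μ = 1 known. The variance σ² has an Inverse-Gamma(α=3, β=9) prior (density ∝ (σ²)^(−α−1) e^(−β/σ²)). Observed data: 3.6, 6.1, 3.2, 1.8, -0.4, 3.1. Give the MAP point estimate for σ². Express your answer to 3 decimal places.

σ̂²_MAP = 4.473

Sum of squared deviations about the known mean: SS = (3.6−1)² + (6.1−1)² + (3.2−1)² + (1.8−1)² + (-0.4−1)² + (3.1−1)² = 44.62.
The Normal likelihood contributes (σ²)^(−n/2) exp(−SS/(2σ²)), so the posterior is Inverse-Gamma(α + n/2, β + SS/2) = Inverse-Gamma(6, 31.31).
The mode of Inverse-Gamma(a, b) is b/(a+1) = 31.31/7 ≈ 4.473.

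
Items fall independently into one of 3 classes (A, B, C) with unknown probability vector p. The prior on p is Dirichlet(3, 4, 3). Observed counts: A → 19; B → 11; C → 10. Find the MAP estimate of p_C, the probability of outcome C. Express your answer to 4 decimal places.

MAP estimate of p_C = 0.2553

The posterior is Dirichlet(αᵢ + nᵢ) = Dirichlet(22, 15, 13).
For a Dirichlet(a₁,…,a_K) with all aᵢ > 1, the mode has j-th component (aⱼ − 1)/(Σaᵢ − K).
Here Σaᵢ = 50 and K = 3, so p_C = (13 − 1)/(50 − 3) = 12/47 ≈ 0.2553.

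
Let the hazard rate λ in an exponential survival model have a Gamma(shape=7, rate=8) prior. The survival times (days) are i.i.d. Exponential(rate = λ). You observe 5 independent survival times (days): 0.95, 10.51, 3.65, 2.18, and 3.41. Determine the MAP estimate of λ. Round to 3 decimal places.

λ̂_MAP = 0.383

The Exponential(rate=λ) likelihood is ∝ λ^n e^(−λΣtᵢ). Here n = 5 and Σtᵢ = 0.95 + 10.51 + 3.65 + 2.18 + 3.41 = 20.70.
Posterior ∝ λ^6e^(−8λ) · λ^5e^(−20.70λ) = λ^11e^(−28.70λ), i.e. Gamma(12, 28.70).
Mode = (a−1)/b = 11/28.70 ≈ 0.383.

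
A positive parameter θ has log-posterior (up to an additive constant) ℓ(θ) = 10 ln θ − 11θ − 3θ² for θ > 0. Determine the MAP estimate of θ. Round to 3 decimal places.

θ̂_MAP = 0.667

ℓ'(θ) = 10/θ − 11 − 6θ. Setting this to zero and multiplying by θ: 6θ² + 11θ − 10 = 0.
θ = (−11 + √(11² + 4·6·10)) / (2·6) = (−11 + √361) / 12 = (−11 + 19)/12 = 2/3.
ℓ''(θ) = −10/θ² − 6 < 0, confirming a maximum.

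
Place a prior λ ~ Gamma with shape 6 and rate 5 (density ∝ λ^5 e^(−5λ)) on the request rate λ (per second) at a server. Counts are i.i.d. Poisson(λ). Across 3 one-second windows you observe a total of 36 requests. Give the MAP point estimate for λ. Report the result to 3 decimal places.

λ̂_MAP = 5.125

Σxᵢ = 36, n = 3.
Posterior ∝ λ^5e^(−5λ) · λ^36e^(−3λ) = λ^41e^(−8λ), i.e. Gamma(shape=42, rate=8).
The mode of a Gamma(a, b) with a ≥ 1 (shape–rate) is (a−1)/b = 41/8 ≈ 5.125.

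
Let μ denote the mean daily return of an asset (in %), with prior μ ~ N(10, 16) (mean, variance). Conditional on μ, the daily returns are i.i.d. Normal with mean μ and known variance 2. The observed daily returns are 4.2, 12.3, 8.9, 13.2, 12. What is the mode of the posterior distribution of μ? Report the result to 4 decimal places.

n = 5; x̄ = (4.2 + 12.3 + 8.9 + 13.2 + 12)/5 = 50.6/5 = 10.12.
For a Normal prior and Normal likelihood with known variance, the posterior is Normal; its mode equals its mean, the precision-weighted average.
Prior precision 1/σ₀² = 1/16 = 0.0625; data precision n/σ² = 5/2 = 2.5.
μ̂ = (0.0625·10 + 2.5·10.12) / (0.0625 + 2.5) = 25.925/2.5625 = 2074/205 ≈ 10.1171.

μ̂_MAP = 10.1171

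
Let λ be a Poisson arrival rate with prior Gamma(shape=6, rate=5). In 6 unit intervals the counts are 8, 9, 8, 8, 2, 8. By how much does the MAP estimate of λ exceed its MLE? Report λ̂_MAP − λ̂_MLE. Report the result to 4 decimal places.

Σxᵢ = 43. Posterior is Gamma(49, 11); MAP = (49−1)/11 = 48/11 ≈ 4.36364.
MLE = x̄ = 43/6 ≈ 7.16667.
Difference = 48/11 − 43/6 = -185/66 ≈ -2.8030.

MAP − MLE = -2.8030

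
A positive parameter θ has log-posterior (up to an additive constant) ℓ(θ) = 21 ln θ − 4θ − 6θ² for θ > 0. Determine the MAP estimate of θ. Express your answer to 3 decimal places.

ℓ'(θ) = 21/θ − 4 − 12θ. Setting this to zero and multiplying by θ: 12θ² + 4θ − 21 = 0.
θ = (−4 + √(4² + 4·12·21)) / (2·12) = (−4 + √1024) / 24 = (−4 + 32)/24 = 7/6.
ℓ''(θ) = −21/θ² − 12 < 0, confirming a maximum.

θ̂_MAP = 1.167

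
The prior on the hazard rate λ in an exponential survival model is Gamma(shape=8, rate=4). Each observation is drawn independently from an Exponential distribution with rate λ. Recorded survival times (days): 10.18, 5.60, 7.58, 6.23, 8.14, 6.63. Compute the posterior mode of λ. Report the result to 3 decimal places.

The Exponential(rate=λ) likelihood is ∝ λ^n e^(−λΣtᵢ). Here n = 6 and Σtᵢ = 10.18 + 5.60 + 7.58 + 6.23 + 8.14 + 6.63 = 44.36.
Posterior ∝ λ^7e^(−4λ) · λ^6e^(−44.36λ) = λ^13e^(−48.36λ), i.e. Gamma(14, 48.36).
Mode = (a−1)/b = 13/48.36 ≈ 0.269.

λ̂_MAP = 0.269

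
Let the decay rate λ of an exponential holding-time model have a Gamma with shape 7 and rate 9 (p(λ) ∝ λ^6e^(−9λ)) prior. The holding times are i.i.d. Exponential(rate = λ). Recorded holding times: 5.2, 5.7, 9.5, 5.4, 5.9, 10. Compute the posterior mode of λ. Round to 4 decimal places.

The Exponential(rate=λ) likelihood is ∝ λ^n e^(−λΣtᵢ). Here n = 6 and Σtᵢ = 5.2 + 5.7 + 9.5 + 5.4 + 5.9 + 10 = 41.7.
Posterior ∝ λ^6e^(−9λ) · λ^6e^(−41.7λ) = λ^12e^(−50.7λ), i.e. Gamma(13, 50.7).
Mode = (a−1)/b = 12/50.7 ≈ 0.2367.

λ̂_MAP = 0.2367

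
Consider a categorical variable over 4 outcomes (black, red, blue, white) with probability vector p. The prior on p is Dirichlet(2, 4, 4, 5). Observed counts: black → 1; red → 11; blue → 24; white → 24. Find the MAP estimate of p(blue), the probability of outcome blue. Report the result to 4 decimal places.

MAP estimate of p(blue) = 0.3803

The posterior is Dirichlet(αᵢ + nᵢ) = Dirichlet(3, 15, 28, 29).
For a Dirichlet(a₁,…,a_K) with all aᵢ > 1, the mode has j-th component (aⱼ − 1)/(Σaᵢ − K).
Here Σaᵢ = 75 and K = 4, so p(blue) = (28 − 1)/(75 − 4) = 27/71 ≈ 0.3803.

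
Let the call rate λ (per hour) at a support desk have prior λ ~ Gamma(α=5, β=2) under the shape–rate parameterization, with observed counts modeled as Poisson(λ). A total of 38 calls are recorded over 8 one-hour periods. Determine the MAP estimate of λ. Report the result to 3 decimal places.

λ̂_MAP = 4.200

Σxᵢ = 38, n = 8.
Posterior ∝ λ^4e^(−2λ) · λ^38e^(−8λ) = λ^42e^(−10λ), i.e. Gamma(shape=43, rate=10).
The mode of a Gamma(a, b) with a ≥ 1 (shape–rate) is (a−1)/b = 42/10 ≈ 4.200.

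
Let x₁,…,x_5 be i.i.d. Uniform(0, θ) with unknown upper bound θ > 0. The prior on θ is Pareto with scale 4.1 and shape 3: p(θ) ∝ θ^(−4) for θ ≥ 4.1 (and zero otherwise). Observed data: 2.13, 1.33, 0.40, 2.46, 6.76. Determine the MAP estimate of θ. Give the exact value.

θ̂_MAP = 6.76

The Uniform(0, θ) likelihood is θ^(−n) for θ ≥ max(xᵢ), zero otherwise. Here max(xᵢ) = 6.76.
Posterior ∝ θ^(−4) · θ^(−5) = θ^(−9) on θ ≥ max(4.1, 6.76) = 6.76.
This density is strictly decreasing in θ, so the posterior mode lies at the lower boundary of the support.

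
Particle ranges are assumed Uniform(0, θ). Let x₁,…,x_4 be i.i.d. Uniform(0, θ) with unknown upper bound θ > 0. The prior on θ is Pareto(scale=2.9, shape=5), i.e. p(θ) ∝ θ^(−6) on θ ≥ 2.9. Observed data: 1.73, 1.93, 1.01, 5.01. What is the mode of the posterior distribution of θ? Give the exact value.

The Uniform(0, θ) likelihood is θ^(−n) for θ ≥ max(xᵢ), zero otherwise. Here max(xᵢ) = 5.01.
Posterior ∝ θ^(−6) · θ^(−4) = θ^(−10) on θ ≥ max(2.9, 5.01) = 5.01.
This density is strictly decreasing in θ, so the posterior mode lies at the lower boundary of the support.

θ̂_MAP = 5.01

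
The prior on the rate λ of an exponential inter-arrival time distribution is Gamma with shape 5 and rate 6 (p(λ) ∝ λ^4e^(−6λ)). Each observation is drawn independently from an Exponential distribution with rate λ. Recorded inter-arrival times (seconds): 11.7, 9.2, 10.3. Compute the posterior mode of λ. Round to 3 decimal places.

The Exponential(rate=λ) likelihood is ∝ λ^n e^(−λΣtᵢ). Here n = 3 and Σtᵢ = 11.7 + 9.2 + 10.3 = 31.2.
Posterior ∝ λ^4e^(−6λ) · λ^3e^(−31.2λ) = λ^7e^(−37.2λ), i.e. Gamma(8, 37.2).
Mode = (a−1)/b = 7/37.2 ≈ 0.188.

λ̂_MAP = 0.188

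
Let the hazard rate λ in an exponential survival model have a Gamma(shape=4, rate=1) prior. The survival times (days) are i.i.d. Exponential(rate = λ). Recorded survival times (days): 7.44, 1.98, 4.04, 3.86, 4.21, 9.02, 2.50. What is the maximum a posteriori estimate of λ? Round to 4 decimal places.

The Exponential(rate=λ) likelihood is ∝ λ^n e^(−λΣtᵢ). Here n = 7 and Σtᵢ = 7.44 + 1.98 + 4.04 + 3.86 + 4.21 + 9.02 + 2.50 = 33.05.
Posterior ∝ λ^3e^(−1λ) · λ^7e^(−33.05λ) = λ^10e^(−34.05λ), i.e. Gamma(11, 34.05).
Mode = (a−1)/b = 10/34.05 ≈ 0.2937.

λ̂_MAP = 0.2937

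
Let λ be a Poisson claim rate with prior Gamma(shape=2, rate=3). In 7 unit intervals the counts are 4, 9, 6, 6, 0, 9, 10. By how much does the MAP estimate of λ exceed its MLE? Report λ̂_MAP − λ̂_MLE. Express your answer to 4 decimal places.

MAP − MLE = -1.7857

Σxᵢ = 44. Posterior is Gamma(46, 10); MAP = (46−1)/10 = 45/10 ≈ 4.50000.
MLE = x̄ = 44/7 ≈ 6.28571.
Difference = 45/10 − 44/7 = -25/14 ≈ -1.7857.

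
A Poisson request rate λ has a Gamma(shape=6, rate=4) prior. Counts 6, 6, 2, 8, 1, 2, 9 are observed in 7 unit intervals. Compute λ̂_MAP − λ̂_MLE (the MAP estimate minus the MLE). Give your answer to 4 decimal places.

Σxᵢ = 34. Posterior is Gamma(40, 11); MAP = (40−1)/11 = 39/11 ≈ 3.54545.
MLE = x̄ = 34/7 ≈ 4.85714.
Difference = 39/11 − 34/7 = -101/77 ≈ -1.3117.

MAP − MLE = -1.3117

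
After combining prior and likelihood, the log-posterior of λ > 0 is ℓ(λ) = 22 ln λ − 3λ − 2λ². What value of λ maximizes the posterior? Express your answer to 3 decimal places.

ℓ'(λ) = 22/λ − 3 − 4λ. Setting this to zero and multiplying by λ: 4λ² + 3λ − 22 = 0.
λ = (−3 + √(3² + 4·4·22)) / (2·4) = (−3 + √361) / 8 = (−3 + 19)/8 = 2.
ℓ''(λ) = −22/λ² − 4 < 0, confirming a maximum.

λ̂_MAP = 2.000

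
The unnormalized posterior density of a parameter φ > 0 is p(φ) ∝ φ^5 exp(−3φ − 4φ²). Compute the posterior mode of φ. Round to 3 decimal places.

φ̂_MAP = 0.625

ℓ'(φ) = 5/φ − 3 − 8φ. Setting this to zero and multiplying by φ: 8φ² + 3φ − 5 = 0.
φ = (−3 + √(3² + 4·8·5)) / (2·8) = (−3 + √169) / 16 = (−3 + 13)/16 = 5/8.
ℓ''(φ) = −5/φ² − 8 < 0, confirming a maximum.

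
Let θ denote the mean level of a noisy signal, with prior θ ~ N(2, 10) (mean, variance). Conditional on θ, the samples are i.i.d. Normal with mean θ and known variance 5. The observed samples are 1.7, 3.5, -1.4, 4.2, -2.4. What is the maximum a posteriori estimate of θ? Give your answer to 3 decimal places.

n = 5; x̄ = (1.7 + 3.5 + (-1.4) + 4.2 + (-2.4))/5 = 5.6/5 = 1.12.
For a Normal prior and Normal likelihood with known variance, the posterior is Normal; its mode equals its mean, the precision-weighted average.
Prior precision 1/σ₀² = 1/10 = 0.1; data precision n/σ² = 5/5 = 1.
θ̂ = (0.1·2 + 1·1.12) / (0.1 + 1) = 1.32/1.1 = 1.200.

θ̂_MAP = 1.200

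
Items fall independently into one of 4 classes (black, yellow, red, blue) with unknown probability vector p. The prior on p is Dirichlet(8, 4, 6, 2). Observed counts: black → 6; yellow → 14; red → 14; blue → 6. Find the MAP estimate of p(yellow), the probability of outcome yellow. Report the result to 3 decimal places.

The posterior is Dirichlet(αᵢ + nᵢ) = Dirichlet(14, 18, 20, 8).
For a Dirichlet(a₁,…,a_K) with all aᵢ > 1, the mode has j-th component (aⱼ − 1)/(Σaᵢ − K).
Here Σaᵢ = 60 and K = 4, so p(yellow) = (18 − 1)/(60 − 4) = 17/56 ≈ 0.304.

MAP estimate of p(yellow) = 0.304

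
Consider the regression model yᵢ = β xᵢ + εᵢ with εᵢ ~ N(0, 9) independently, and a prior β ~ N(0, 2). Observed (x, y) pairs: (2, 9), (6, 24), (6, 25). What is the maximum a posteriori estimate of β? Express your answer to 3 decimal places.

β̂_MAP = 3.876

log p(β | y) = −Σ(yᵢ − βxᵢ)²/(2·9) − β²/(2·2) + const.
Setting the derivative to zero: Σxᵢ(yᵢ − βxᵢ)/9 − β/2 = 0, so β = Σxᵢyᵢ / (Σxᵢ² + σ²/τ²).
Σxᵢyᵢ = 2·9 + 6·24 + 6·25 = 312; Σxᵢ² = 76; σ²/τ² = 4.5.
β̂_MAP = 312 / (76 + 4.5) = 312/80.5 ≈ 3.876.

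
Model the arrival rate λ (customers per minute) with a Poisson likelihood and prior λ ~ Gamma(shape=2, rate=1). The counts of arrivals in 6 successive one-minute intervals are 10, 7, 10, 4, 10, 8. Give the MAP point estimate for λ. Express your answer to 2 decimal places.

λ̂_MAP = 7.14

Σxᵢ = 10+7+10+4+10+8 = 49, with n = 6.
Posterior ∝ λe^(−1λ) · λ^49e^(−6λ) = λ^50e^(−7λ), i.e. Gamma(shape=51, rate=7).
The mode of a Gamma(a, b) with a ≥ 1 (shape–rate) is (a−1)/b = 50/7 ≈ 7.14.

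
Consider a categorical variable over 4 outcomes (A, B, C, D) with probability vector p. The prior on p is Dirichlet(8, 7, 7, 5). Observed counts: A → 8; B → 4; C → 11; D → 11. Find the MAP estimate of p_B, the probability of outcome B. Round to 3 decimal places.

The posterior is Dirichlet(αᵢ + nᵢ) = Dirichlet(16, 11, 18, 16).
For a Dirichlet(a₁,…,a_K) with all aᵢ > 1, the mode has j-th component (aⱼ − 1)/(Σaᵢ − K).
Here Σaᵢ = 61 and K = 4, so p_B = (11 − 1)/(61 − 4) = 10/57 ≈ 0.175.

MAP estimate of p_B = 0.175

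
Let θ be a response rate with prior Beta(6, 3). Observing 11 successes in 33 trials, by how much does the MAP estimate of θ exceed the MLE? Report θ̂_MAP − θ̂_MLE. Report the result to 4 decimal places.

Posterior is Beta(17, 25); MAP = (17−1)/(42−2) = 16/40 ≈ 0.40000.
MLE ignores the prior: θ̂_MLE = k/n = 11/33 ≈ 0.33333.
Difference = 16/40 − 11/33 = 1/15 ≈ 0.0667.

MAP − MLE = 0.0667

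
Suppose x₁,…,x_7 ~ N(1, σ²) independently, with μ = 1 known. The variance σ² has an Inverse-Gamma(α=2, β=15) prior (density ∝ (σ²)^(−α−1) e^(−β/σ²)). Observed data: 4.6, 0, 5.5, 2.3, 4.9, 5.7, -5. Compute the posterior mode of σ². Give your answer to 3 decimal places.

Sum of squared deviations about the known mean: SS = (4.6−1)² + (0−1)² + (5.5−1)² + (2.3−1)² + (4.9−1)² + (5.7−1)² + (-5−1)² = 109.2.
The Normal likelihood contributes (σ²)^(−n/2) exp(−SS/(2σ²)), so the posterior is Inverse-Gamma(α + n/2, β + SS/2) = Inverse-Gamma(5.5, 69.6).
The mode of Inverse-Gamma(a, b) is b/(a+1) = 69.6/6.5 ≈ 10.708.

σ̂²_MAP = 10.708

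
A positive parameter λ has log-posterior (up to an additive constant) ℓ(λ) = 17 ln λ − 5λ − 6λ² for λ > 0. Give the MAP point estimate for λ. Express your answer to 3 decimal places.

λ̂_MAP = 1.000

ℓ'(λ) = 17/λ − 5 − 12λ. Setting this to zero and multiplying by λ: 12λ² + 5λ − 17 = 0.
λ = (−5 + √(5² + 4·12·17)) / (2·12) = (−5 + √841) / 24 = (−5 + 29)/24 = 1.
ℓ''(λ) = −17/λ² − 12 < 0, confirming a maximum.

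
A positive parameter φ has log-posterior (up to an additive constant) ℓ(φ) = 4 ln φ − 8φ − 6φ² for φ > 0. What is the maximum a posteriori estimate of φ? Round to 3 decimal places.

φ̂_MAP = 0.333

ℓ'(φ) = 4/φ − 8 − 12φ. Setting this to zero and multiplying by φ: 12φ² + 8φ − 4 = 0.
φ = (−8 + √(8² + 4·12·4)) / (2·12) = (−8 + √256) / 24 = (−8 + 16)/24 = 1/3.
ℓ''(φ) = −4/φ² − 12 < 0, confirming a maximum.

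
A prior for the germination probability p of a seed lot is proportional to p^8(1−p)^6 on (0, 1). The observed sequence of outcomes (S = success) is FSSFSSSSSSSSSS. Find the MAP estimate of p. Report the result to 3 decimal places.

The prior density ∝ p^8(1−p)^6 is the kernel of Beta(9, 7).
Data: 12 successes in 14 trials (from the sequence). The binomial likelihood contributes p^12(1−p)^2, so the posterior is Beta(9+12, 7+2) = Beta(21, 9).
For Beta(a, b) with a, b > 1 the mode is (a−1)/(a+b−2) = 20/28 ≈ 0.714.

p̂_MAP = 0.714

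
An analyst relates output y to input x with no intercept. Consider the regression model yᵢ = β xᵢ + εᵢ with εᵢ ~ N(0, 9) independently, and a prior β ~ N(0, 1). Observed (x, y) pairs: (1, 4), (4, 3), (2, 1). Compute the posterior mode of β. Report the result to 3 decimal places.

log p(β | y) = −Σ(yᵢ − βxᵢ)²/(2·9) − β²/(2·1) + const.
Setting the derivative to zero: Σxᵢ(yᵢ − βxᵢ)/9 − β/1 = 0, so β = Σxᵢyᵢ / (Σxᵢ² + σ²/τ²).
Σxᵢyᵢ = 1·4 + 4·3 + 2·1 = 18; Σxᵢ² = 21; σ²/τ² = 9.
β̂_MAP = 18 / (21 + 9) = 18/30 ≈ 0.600.

β̂_MAP = 0.600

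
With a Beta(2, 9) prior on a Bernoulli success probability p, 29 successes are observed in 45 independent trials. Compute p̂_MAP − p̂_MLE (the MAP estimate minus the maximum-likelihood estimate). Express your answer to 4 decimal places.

MAP − MLE = -0.0889

Posterior is Beta(31, 25); MAP = (31−1)/(56−2) = 30/54 ≈ 0.55556.
MLE ignores the prior: p̂_MLE = k/n = 29/45 ≈ 0.64444.
Difference = 30/54 − 29/45 = -4/45 ≈ -0.0889.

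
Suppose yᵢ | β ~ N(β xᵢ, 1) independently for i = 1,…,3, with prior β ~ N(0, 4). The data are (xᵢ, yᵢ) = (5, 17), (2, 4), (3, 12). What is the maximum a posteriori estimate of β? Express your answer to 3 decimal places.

β̂_MAP = 3.373

log p(β | y) = −Σ(yᵢ − βxᵢ)²/(2·1) − β²/(2·4) + const.
Setting the derivative to zero: Σxᵢ(yᵢ − βxᵢ)/1 − β/4 = 0, so β = Σxᵢyᵢ / (Σxᵢ² + σ²/τ²).
Σxᵢyᵢ = 5·17 + 2·4 + 3·12 = 129; Σxᵢ² = 38; σ²/τ² = 0.25.
β̂_MAP = 129 / (38 + 0.25) = 129/38.25 ≈ 3.373.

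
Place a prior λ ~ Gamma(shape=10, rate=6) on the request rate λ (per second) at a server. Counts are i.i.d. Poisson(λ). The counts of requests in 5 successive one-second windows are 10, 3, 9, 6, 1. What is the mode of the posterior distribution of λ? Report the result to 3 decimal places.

Σxᵢ = 10+3+9+6+1 = 29, with n = 5.
Posterior ∝ λ^9e^(−6λ) · λ^29e^(−5λ) = λ^38e^(−11λ), i.e. Gamma(shape=39, rate=11).
The mode of a Gamma(a, b) with a ≥ 1 (shape–rate) is (a−1)/b = 38/11 ≈ 3.455.

λ̂_MAP = 3.455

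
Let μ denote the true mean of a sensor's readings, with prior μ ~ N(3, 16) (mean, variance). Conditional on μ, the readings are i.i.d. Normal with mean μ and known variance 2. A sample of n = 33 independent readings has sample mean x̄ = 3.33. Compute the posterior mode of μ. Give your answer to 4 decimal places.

n = 33, x̄ = 3.33.
For a Normal prior and Normal likelihood with known variance, the posterior is Normal; its mode equals its mean, the precision-weighted average.
Prior precision 1/σ₀² = 1/16 = 0.0625; data precision n/σ² = 33/2 = 16.5.
μ̂ = (0.0625·3 + 16.5·3.33) / (0.0625 + 16.5) = 55.1325/16.5625 = 22053/6625 ≈ 3.3288.

μ̂_MAP = 3.3288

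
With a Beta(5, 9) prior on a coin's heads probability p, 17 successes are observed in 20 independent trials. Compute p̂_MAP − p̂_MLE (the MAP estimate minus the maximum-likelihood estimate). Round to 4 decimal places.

Posterior is Beta(22, 12); MAP = (22−1)/(34−2) = 21/32 ≈ 0.65625.
MLE ignores the prior: p̂_MLE = k/n = 17/20 ≈ 0.85000.
Difference = 21/32 − 17/20 = -31/160 ≈ -0.1938.

MAP − MLE = -0.1938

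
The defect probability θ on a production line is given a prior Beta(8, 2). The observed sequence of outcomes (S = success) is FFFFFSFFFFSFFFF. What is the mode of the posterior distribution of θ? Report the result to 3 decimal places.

θ̂_MAP = 0.391

Prior: Beta(8, 2).
Data: 2 successes in 15 trials (from the sequence). The binomial likelihood contributes θ^2(1−θ)^13, so the posterior is Beta(8+2, 2+13) = Beta(10, 15).
For Beta(a, b) with a, b > 1 the mode is (a−1)/(a+b−2) = 9/23 ≈ 0.391.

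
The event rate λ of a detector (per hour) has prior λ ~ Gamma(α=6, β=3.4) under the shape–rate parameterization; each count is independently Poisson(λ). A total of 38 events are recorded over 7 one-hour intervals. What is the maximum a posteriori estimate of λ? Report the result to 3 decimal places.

Σxᵢ = 38, n = 7.
Posterior ∝ λ^5e^(−3.4λ) · λ^38e^(−7λ) = λ^43e^(−10.4λ), i.e. Gamma(shape=44, rate=10.4).
The mode of a Gamma(a, b) with a ≥ 1 (shape–rate) is (a−1)/b = 43/10.4 ≈ 4.135.

λ̂_MAP = 4.135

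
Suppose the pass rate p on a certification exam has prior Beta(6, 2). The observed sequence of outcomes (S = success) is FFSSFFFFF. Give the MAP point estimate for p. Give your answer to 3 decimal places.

Prior: Beta(6, 2).
Data: 2 successes in 9 trials (from the sequence). The binomial likelihood contributes p^2(1−p)^7, so the posterior is Beta(6+2, 2+7) = Beta(8, 9).
For Beta(a, b) with a, b > 1 the mode is (a−1)/(a+b−2) = 7/15 ≈ 0.467.

p̂_MAP = 0.467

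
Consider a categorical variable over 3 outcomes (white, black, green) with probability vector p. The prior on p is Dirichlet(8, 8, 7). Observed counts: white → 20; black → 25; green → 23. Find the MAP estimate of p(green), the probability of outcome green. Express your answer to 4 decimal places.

The posterior is Dirichlet(αᵢ + nᵢ) = Dirichlet(28, 33, 30).
For a Dirichlet(a₁,…,a_K) with all aᵢ > 1, the mode has j-th component (aⱼ − 1)/(Σaᵢ − K).
Here Σaᵢ = 91 and K = 3, so p(green) = (30 − 1)/(91 − 3) = 29/88 ≈ 0.3295.

MAP estimate of p(green) = 0.3295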